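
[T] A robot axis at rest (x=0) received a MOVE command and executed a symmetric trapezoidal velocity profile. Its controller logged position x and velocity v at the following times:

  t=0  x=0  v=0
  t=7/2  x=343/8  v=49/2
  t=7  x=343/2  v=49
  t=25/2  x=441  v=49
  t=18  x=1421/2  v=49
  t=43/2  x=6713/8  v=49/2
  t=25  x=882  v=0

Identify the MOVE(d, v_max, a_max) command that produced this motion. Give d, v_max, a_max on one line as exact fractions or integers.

final state: t=25, x=882, v=0 → d = 882
a_max = (49/2−0)/(7/2−0) = 7
max v = 49 over t∈[7,18] → v_max = 49
check: 49·(7+11) = 882 ✓

d=882 v_max=49 a_max=7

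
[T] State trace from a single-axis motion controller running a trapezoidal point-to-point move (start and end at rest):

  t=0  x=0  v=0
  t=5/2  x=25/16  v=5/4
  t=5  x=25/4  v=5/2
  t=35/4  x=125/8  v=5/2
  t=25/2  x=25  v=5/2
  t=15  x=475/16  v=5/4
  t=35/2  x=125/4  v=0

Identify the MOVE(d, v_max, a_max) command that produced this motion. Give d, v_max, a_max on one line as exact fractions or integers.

d=125/4 v_max=5/2 a_max=1/2

final state: t=35/2, x=125/4, v=0 → d = 125/4
a_max = (5/4−0)/(5/2−0) = 1/2
max v = 5/2 over t∈[5,25/2] → v_max = 5/2
check: 5/2·(5+15/2) = 125/4 ✓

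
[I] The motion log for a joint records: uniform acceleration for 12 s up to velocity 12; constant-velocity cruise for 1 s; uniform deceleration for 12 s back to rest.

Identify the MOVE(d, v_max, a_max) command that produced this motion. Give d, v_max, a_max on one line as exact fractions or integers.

a_max = 12/12 = 1
d_a = ½·12·12 = 72; d_c = 12·1 = 12
d = 2·72 + 12 = 156
t_c = 1 > 0 ⇒ limit active, v_max = 12

d=156 v_max=12 a_max=1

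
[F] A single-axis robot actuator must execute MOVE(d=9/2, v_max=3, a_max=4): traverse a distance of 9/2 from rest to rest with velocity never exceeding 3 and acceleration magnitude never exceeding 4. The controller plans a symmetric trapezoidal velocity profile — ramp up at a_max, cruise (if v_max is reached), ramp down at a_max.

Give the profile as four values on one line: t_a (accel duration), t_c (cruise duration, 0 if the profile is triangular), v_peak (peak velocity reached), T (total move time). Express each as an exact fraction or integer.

(v_max)²/a_max = 3²/4 = 9/4
9/2 ≥ 9/4 so v_max reached
t_a = 3/4; v_peak = 3
d_cruise = 9/2 − 9/4 = 9/4; t_c = (9/4)/3 = 3/4
T = 2·3/4 + 3/4 = 9/4

t_a=3/4 t_c=3/4 v_peak=3 T=9/4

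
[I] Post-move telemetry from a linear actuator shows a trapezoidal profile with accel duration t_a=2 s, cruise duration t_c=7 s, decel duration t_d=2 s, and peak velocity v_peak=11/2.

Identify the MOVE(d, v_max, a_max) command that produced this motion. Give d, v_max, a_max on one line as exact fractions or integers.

a_max = (11/2)/2 = 11/4
d_a = ½·11/2·2 = 11/2; d_c = 11/2·7 = 77/2
d = 2·11/2 + 77/2 = 99/2
t_c = 7 > 0 ⇒ limit active, v_max = 11/2

d=99/2 v_max=11/2 a_max=11/4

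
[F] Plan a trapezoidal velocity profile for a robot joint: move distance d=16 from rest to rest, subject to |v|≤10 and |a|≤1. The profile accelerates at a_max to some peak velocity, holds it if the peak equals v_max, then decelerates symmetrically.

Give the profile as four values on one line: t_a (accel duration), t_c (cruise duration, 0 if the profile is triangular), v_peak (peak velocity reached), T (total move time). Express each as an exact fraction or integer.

(v_max)²/a_max = 10²/1 = 100
16 < 100 so t_c = 0
v_peak = √(16·1) = √16 = 4
t_a = 4/1 = 4; t_c = 0
T = 2·4 = 8

t_a=4 t_c=0 v_peak=4 T=8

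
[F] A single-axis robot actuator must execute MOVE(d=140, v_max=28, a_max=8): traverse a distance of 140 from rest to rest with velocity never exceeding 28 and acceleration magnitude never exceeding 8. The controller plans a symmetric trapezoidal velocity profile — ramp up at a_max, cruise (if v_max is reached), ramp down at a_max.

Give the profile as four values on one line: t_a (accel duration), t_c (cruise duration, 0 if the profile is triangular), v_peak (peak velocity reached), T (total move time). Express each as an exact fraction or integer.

vₘ²/aₘ = 28²/8 = 98
140 ≥ 98 → trapezoidal
t_a = 28/8 = 7/2; v_peak = 28
d_cruise = 140 − 98 = 42; t_c = 42/28 = 3/2
T = 2·7/2 + 3/2 = 17/2

t_a=7/2 t_c=3/2 v_peak=28 T=17/2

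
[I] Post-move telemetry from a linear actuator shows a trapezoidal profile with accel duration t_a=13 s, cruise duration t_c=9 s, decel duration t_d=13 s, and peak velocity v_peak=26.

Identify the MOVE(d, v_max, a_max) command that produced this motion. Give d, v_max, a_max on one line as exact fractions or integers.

d=572 v_max=26 a_max=2

a_max = 26/13 = 2
d_a = ½·26·13 = 169; d_c = 26·9 = 234
d = 2·169 + 234 = 572
t_c = 9 > 0 so v_max = 26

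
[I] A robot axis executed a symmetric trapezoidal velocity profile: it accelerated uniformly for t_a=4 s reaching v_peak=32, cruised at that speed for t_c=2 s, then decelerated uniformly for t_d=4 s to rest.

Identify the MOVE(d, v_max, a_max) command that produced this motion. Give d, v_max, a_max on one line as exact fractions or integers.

a_max = 32/4 = 8
d_a = ½·32·4 = 64; d_c = 32·2 = 64
d = 2·64 + 64 = 192
t_c = 2 > 0 → v_max = v_peak = 32

d=192 v_max=32 a_max=8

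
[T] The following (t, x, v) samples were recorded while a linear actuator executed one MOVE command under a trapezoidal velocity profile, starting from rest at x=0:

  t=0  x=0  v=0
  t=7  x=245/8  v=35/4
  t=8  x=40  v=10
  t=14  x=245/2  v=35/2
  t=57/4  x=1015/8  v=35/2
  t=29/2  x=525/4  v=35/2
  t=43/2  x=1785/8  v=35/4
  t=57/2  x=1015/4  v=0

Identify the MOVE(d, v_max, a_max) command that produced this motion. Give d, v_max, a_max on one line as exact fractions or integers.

d=1015/4 v_max=35/2 a_max=5/4

final state: t=57/2, x=1015/4, v=0 → d = 1015/4
a_max = (35/4−0)/(7−0) = 5/4
max v = 35/2 over t∈[14,29/2] → v_max = 35/2
check: 35/2·(14+1/2) = 1015/4 ✓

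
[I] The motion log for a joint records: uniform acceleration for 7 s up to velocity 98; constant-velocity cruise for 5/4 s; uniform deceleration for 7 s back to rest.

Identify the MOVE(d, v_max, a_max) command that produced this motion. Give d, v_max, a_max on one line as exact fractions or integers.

d=1617/2 v_max=98 a_max=14

a_max = 98/7 = 14
d_a = ½·98·7 = 343; d_c = 98·5/4 = 245/2
d = 2·343 + 245/2 = 1617/2
t_c = 5/4 > 0 so v_max = 98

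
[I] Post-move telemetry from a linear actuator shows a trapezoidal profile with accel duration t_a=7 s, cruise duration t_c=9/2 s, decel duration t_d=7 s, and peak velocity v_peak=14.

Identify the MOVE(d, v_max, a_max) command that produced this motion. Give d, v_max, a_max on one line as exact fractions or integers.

a_max = 14/7 = 2
d_a = ½·14·7 = 49; d_c = 14·9/2 = 63
d = 2·49 + 63 = 161
t_c = 9/2 > 0 so v_max = 14

d=161 v_max=14 a_max=2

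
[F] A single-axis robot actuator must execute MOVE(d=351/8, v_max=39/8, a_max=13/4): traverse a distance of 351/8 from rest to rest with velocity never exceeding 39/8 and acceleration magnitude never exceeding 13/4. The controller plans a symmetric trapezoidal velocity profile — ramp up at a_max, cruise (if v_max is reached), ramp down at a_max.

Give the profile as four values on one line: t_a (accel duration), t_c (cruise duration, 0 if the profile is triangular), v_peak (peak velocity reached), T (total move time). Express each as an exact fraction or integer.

vₘ²/aₘ = (39/8)²/(13/4) = 117/16
351/8 ≥ 117/16 ⇒ cruise phase
t_a = (39/8)/(13/4) = 3/2; v_peak = 39/8
d_cruise = 351/8 − 117/16 = 585/16; t_c = (585/16)/(39/8) = 15/2
T = 2·3/2 + 15/2 = 21/2

t_a=3/2 t_c=15/2 v_peak=39/8 T=21/2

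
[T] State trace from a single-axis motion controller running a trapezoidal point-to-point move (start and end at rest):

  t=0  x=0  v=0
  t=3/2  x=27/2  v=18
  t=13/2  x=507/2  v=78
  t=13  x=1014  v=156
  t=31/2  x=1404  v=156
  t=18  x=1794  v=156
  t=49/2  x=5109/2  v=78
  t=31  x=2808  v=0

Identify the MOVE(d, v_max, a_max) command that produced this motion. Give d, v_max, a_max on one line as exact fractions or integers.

final state: t=31, x=2808, v=0 → d = 2808
a_max = (18−0)/(3/2−0) = 12
max v = 156 over t∈[13,18] → v_max = 156
check: 156·(13+5) = 2808 ✓

d=2808 v_max=156 a_max=12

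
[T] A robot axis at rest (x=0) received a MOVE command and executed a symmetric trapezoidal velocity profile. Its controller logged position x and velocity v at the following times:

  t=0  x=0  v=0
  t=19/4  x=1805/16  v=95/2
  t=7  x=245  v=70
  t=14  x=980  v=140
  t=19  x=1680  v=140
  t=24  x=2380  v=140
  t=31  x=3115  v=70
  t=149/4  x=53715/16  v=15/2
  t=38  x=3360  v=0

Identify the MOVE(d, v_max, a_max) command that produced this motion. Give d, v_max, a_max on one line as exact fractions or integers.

final state: t=38, x=3360, v=0 → d = 3360
a_max = (95/2−0)/(19/4−0) = 10
max v = 140 over t∈[14,24] → v_max = 140
check: 140·(14+10) = 3360 ✓

d=3360 v_max=140 a_max=10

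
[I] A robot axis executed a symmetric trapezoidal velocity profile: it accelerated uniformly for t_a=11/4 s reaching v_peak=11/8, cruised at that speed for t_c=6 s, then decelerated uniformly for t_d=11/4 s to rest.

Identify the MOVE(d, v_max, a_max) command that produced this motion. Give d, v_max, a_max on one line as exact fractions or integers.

a_max = (11/8)/(11/4) = 1/2
d_a = ½·11/8·11/4 = 121/64; d_c = 11/8·6 = 33/4
d = 2·121/64 + 33/4 = 385/32
t_c = 6 > 0 so v_max = 11/8

d=385/32 v_max=11/8 a_max=1/2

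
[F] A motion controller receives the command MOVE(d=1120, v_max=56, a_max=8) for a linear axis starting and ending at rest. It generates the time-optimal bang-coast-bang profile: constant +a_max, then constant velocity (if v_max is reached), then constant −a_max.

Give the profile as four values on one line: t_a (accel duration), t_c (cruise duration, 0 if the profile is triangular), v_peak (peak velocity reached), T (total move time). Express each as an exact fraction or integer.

v_max²/a_max = 56²/8 = 392
1120 ≥ 392 → trapezoidal
t_a = 56/8 = 7; v_peak = 56
d_cruise = 1120 − 392 = 728; t_c = 728/56 = 13
T = 2·7 + 13 = 27

t_a=7 t_c=13 v_peak=56 T=27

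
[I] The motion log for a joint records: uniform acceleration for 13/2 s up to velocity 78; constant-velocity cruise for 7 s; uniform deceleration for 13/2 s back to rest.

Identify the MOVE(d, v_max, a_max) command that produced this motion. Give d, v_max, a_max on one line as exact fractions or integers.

d=1053 v_max=78 a_max=12

a_max = 78/(13/2) = 12
d_a = ½·78·13/2 = 507/2; d_c = 78·7 = 546
d = 2·507/2 + 546 = 1053
t_c = 7 > 0 → v_max = v_peak = 78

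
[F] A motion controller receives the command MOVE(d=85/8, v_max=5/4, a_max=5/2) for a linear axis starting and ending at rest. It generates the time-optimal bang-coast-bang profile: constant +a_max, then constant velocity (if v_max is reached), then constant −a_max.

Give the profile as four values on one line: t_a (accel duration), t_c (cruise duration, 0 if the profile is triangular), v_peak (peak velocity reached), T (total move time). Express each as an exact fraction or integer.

v_max²/a_max = (5/4)²/(5/2) = 5/8
85/8 ≥ 5/8 ⇒ cruise phase
t_a = (5/4)/(5/2) = 1/2; v_peak = 5/4
d_cruise = 85/8 − 5/8 = 10; t_c = 10/(5/4) = 8
T = 2·1/2 + 8 = 9

t_a=1/2 t_c=8 v_peak=5/4 T=9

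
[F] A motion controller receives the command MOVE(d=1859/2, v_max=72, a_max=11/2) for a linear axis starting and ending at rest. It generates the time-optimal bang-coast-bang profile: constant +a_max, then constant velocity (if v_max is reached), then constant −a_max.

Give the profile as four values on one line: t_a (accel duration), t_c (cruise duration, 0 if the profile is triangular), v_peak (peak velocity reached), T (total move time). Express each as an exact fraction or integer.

t_a=13 t_c=0 v_peak=143/2 T=26

v_max²/a_max = 72²/(11/2) = 10368/11
1859/2 < 10368/11 ⇒ no cruise
v_peak = √(1859/2·11/2) = √(20449/4) = 143/2
t_a = (143/2)/(11/2) = 13; t_c = 0
T = 2·13 = 26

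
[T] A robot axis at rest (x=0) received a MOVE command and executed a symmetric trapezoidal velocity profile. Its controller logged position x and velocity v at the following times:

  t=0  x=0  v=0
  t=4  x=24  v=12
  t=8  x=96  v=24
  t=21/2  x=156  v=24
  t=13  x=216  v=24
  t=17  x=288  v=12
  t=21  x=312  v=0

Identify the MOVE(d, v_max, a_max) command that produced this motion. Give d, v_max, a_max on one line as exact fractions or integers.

d=312 v_max=24 a_max=3

final state: t=21, x=312, v=0 → d = 312
a_max = (12−0)/(4−0) = 3
max v = 24 over t∈[8,13] → v_max = 24
check: 24·(8+5) = 312 ✓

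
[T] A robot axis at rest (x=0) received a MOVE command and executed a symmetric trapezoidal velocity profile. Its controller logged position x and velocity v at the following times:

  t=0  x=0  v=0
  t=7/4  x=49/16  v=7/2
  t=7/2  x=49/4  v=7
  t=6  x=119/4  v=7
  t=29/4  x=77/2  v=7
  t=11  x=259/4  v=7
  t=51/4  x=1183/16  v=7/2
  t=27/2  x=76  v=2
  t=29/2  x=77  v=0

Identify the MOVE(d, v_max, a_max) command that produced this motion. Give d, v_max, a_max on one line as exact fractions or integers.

final state: t=29/2, x=77, v=0 → d = 77
a_max = (7/2−0)/(7/4−0) = 2
max v = 7 over t∈[7/2,11] → v_max = 7
check: 7·(7/2+15/2) = 77 ✓

d=77 v_max=7 a_max=2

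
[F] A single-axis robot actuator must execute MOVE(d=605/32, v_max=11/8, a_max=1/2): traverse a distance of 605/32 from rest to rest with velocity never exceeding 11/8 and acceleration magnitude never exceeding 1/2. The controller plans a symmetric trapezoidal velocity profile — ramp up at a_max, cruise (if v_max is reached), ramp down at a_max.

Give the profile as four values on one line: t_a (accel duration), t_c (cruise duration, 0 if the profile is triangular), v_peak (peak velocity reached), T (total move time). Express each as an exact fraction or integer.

(v_max)²/a_max = (11/8)²/(1/2) = 121/32
605/32 ≥ 121/32 → trapezoidal
t_a = (11/8)/(1/2) = 11/4; v_peak = 11/8
d_cruise = 605/32 − 121/32 = 121/8; t_c = (121/8)/(11/8) = 11
T = 2·11/4 + 11 = 33/2

t_a=11/4 t_c=11 v_peak=11/8 T=33/2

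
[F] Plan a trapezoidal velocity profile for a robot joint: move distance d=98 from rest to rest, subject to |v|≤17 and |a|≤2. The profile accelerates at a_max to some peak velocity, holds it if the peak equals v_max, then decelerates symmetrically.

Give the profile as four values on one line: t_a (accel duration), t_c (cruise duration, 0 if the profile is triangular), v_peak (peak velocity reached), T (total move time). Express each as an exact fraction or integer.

vₘ²/aₘ = 17²/2 = 289/2
98 < 289/2 ⇒ no cruise
v_peak = √(98·2) = √196 = 14
t_a = 14/2 = 7; t_c = 0
T = 2·7 = 14

t_a=7 t_c=0 v_peak=14 T=14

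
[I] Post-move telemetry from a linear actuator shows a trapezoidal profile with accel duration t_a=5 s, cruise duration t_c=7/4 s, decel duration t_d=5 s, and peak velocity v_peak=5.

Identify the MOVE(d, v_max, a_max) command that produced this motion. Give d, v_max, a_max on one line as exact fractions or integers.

d=135/4 v_max=5 a_max=1

a_max = 5/5 = 1
d_a = ½·5·5 = 25/2; d_c = 5·7/4 = 35/4
d = 2·25/2 + 35/4 = 135/4
t_c = 7/4 > 0 ⇒ limit active, v_max = 5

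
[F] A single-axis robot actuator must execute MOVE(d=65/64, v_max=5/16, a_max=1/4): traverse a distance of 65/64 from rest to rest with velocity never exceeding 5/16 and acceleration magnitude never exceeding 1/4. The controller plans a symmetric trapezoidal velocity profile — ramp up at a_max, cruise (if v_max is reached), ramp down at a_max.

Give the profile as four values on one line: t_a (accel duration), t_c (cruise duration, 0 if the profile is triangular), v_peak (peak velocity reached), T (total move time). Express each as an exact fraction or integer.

t_a=5/4 t_c=2 v_peak=5/16 T=9/2

(v_max)²/a_max = (5/16)²/(1/4) = 25/64
65/64 ≥ 25/64 ⇒ cruise phase
t_a = (5/16)/(1/4) = 5/4; v_peak = 5/16
d_cruise = 65/64 − 25/64 = 5/8; t_c = (5/8)/(5/16) = 2
T = 2·5/4 + 2 = 9/2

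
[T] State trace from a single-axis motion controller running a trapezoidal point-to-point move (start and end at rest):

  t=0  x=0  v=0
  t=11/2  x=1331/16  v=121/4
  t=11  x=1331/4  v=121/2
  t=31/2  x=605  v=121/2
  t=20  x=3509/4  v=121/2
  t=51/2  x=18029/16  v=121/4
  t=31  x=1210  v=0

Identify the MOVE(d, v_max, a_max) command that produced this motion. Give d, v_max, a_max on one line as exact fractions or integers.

d=1210 v_max=121/2 a_max=11/2

final state: t=31, x=1210, v=0 → d = 1210
a_max = (121/4−0)/(11/2−0) = 11/2
max v = 121/2 over t∈[11,20] → v_max = 121/2
check: 121/2·(11+9) = 1210 ✓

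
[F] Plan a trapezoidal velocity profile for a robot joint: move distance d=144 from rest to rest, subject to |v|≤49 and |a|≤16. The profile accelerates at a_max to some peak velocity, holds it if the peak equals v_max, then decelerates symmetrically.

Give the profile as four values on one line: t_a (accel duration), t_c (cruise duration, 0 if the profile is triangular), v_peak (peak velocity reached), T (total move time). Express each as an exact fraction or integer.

(v_max)²/a_max = 49²/16 = 2401/16
144 < 2401/16 → triangular
v_peak = √(144·16) = √2304 = 48
t_a = 48/16 = 3; t_c = 0
T = 2·3 = 6

t_a=3 t_c=0 v_peak=48 T=6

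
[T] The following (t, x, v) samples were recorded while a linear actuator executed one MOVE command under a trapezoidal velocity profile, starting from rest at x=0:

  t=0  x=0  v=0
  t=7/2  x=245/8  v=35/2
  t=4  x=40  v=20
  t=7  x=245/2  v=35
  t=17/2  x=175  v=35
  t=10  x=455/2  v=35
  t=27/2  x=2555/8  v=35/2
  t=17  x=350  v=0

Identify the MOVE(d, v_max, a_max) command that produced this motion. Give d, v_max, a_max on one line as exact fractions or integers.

d=350 v_max=35 a_max=5

final state: t=17, x=350, v=0 → d = 350
a_max = (35/2−0)/(7/2−0) = 5
max v = 35 over t∈[7,10] → v_max = 35
check: 35·(7+3) = 350 ✓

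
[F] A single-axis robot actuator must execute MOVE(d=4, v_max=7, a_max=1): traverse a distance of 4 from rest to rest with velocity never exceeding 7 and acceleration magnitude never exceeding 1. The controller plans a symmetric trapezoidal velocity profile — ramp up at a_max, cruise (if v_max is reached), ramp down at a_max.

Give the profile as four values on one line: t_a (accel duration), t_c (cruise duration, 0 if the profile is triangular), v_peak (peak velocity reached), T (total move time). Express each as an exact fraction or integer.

vₘ²/aₘ = 7²/1 = 49
4 < 49 so t_c = 0
v_peak = √(4·1) = √4 = 2
t_a = 2/1 = 2; t_c = 0
T = 2·2 = 4

t_a=2 t_c=0 v_peak=2 T=4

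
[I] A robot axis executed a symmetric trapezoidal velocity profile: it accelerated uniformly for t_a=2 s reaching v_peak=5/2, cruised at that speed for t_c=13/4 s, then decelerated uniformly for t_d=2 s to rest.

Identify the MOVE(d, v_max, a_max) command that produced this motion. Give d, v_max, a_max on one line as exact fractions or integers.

a_max = (5/2)/2 = 5/4
d_a = ½·5/2·2 = 5/2; d_c = 5/2·13/4 = 65/8
d = 2·5/2 + 65/8 = 105/8
t_c = 13/4 > 0 → v_max = v_peak = 5/2

d=105/8 v_max=5/2 a_max=5/4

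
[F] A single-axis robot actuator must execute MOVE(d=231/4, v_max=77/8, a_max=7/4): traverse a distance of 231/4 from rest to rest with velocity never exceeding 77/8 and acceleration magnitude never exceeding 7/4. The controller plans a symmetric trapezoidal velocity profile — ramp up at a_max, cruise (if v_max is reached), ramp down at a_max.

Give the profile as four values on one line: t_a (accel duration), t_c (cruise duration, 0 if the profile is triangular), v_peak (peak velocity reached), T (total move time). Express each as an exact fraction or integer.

vₘ²/aₘ = (77/8)²/(7/4) = 847/16
231/4 ≥ 847/16 → trapezoidal
t_a = (77/8)/(7/4) = 11/2; v_peak = 77/8
d_cruise = 231/4 − 847/16 = 77/16; t_c = (77/16)/(77/8) = 1/2
T = 2·11/2 + 1/2 = 23/2

t_a=11/2 t_c=1/2 v_peak=77/8 T=23/2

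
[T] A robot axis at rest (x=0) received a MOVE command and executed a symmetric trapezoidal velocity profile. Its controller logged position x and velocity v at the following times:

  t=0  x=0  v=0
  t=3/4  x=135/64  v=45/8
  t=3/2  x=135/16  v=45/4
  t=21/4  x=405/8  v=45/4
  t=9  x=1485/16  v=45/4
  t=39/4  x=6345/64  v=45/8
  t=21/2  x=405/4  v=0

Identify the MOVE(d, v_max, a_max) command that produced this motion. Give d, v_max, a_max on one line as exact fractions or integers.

final state: t=21/2, x=405/4, v=0 → d = 405/4
a_max = (45/8−0)/(3/4−0) = 15/2
max v = 45/4 over t∈[3/2,9] → v_max = 45/4
check: 45/4·(3/2+15/2) = 405/4 ✓

d=405/4 v_max=45/4 a_max=15/2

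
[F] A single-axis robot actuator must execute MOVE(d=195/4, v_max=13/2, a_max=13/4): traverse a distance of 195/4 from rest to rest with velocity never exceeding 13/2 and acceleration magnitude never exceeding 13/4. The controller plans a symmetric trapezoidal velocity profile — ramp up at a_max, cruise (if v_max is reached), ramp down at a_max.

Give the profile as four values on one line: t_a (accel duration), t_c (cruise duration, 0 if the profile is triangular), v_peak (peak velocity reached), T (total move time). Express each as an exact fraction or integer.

t_a=2 t_c=11/2 v_peak=13/2 T=19/2

v_max²/a_max = (13/2)²/(13/4) = 13
195/4 ≥ 13 ⇒ cruise phase
t_a = (13/2)/(13/4) = 2; v_peak = 13/2
d_cruise = 195/4 − 13 = 143/4; t_c = (143/4)/(13/2) = 11/2
T = 2·2 + 11/2 = 19/2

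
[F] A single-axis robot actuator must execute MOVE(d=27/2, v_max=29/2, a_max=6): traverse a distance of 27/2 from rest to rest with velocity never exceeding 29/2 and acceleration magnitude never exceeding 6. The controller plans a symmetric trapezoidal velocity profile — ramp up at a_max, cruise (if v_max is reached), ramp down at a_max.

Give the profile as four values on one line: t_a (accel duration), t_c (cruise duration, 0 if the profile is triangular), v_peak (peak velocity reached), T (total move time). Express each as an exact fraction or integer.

v_max²/a_max = (29/2)²/6 = 841/24
27/2 < 841/24 so t_c = 0
v_peak = √(27/2·6) = √81 = 9
t_a = 9/6 = 3/2; t_c = 0
T = 2·3/2 = 3

t_a=3/2 t_c=0 v_peak=9 T=3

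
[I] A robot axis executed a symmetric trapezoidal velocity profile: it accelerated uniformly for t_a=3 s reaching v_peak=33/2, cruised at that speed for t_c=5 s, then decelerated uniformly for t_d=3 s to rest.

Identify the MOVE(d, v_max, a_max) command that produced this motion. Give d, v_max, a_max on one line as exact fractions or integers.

a_max = (33/2)/3 = 11/2
d_a = ½·33/2·3 = 99/4; d_c = 33/2·5 = 165/2
d = 2·99/4 + 165/2 = 132
t_c = 5 > 0 ⇒ limit active, v_max = 33/2

d=132 v_max=33/2 a_max=11/2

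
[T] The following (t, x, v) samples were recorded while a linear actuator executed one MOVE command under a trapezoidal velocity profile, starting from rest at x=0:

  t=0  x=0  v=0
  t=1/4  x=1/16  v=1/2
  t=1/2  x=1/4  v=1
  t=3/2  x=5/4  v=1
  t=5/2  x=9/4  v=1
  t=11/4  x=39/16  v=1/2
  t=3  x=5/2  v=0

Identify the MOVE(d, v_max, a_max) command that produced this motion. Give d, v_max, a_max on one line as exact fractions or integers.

d=5/2 v_max=1 a_max=2

final state: t=3, x=5/2, v=0 → d = 5/2
a_max = (1/2−0)/(1/4−0) = 2
max v = 1 over t∈[1/2,5/2] → v_max = 1
check: 1·(1/2+2) = 5/2 ✓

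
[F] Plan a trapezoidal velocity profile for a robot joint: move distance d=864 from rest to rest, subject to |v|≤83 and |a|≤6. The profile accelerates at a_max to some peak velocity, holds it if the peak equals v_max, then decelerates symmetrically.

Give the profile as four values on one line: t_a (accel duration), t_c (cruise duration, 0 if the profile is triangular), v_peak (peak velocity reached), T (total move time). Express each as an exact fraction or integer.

t_a=12 t_c=0 v_peak=72 T=24

v_max²/a_max = 83²/6 = 6889/6
864 < 6889/6 → triangular
v_peak = √(864·6) = √5184 = 72
t_a = 72/6 = 12; t_c = 0
T = 2·12 = 24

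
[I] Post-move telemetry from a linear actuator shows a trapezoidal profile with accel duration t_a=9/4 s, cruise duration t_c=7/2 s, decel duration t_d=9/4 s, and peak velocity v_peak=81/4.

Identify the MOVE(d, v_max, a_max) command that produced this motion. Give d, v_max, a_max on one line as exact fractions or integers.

d=1863/16 v_max=81/4 a_max=9

a_max = (81/4)/(9/4) = 9
d_a = ½·81/4·9/4 = 729/32; d_c = 81/4·7/2 = 567/8
d = 2·729/32 + 567/8 = 1863/16
t_c = 7/2 > 0 → v_max = v_peak = 81/4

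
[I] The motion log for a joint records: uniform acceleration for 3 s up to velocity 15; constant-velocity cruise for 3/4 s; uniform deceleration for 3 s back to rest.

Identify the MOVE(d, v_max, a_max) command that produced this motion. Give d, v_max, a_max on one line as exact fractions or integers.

a_max = 15/3 = 5
d_a = ½·15·3 = 45/2; d_c = 15·3/4 = 45/4
d = 2·45/2 + 45/4 = 225/4
t_c = 3/4 > 0 ⇒ limit active, v_max = 15

d=225/4 v_max=15 a_max=5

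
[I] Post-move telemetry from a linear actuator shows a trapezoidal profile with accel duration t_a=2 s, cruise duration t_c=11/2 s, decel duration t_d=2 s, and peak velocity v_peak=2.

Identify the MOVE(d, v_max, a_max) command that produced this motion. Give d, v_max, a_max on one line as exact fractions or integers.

d=15 v_max=2 a_max=1

a_max = 2/2 = 1
d_a = ½·2·2 = 2; d_c = 2·11/2 = 11
d = 2·2 + 11 = 15
t_c = 11/2 > 0 ⇒ limit active, v_max = 2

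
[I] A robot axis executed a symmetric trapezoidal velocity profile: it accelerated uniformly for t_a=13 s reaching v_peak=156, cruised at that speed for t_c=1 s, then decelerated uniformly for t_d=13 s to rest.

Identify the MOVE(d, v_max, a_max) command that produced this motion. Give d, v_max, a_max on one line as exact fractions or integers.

d=2184 v_max=156 a_max=12

a_max = 156/13 = 12
d_a = ½·156·13 = 1014; d_c = 156·1 = 156
d = 2·1014 + 156 = 2184
t_c = 1 > 0 → v_max = v_peak = 156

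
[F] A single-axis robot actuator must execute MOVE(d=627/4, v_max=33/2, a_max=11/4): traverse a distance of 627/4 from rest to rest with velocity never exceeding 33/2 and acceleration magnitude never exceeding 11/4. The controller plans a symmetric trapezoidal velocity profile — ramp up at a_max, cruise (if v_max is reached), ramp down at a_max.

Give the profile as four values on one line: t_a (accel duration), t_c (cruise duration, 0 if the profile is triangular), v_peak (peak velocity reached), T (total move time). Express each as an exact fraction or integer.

vₘ²/aₘ = (33/2)²/(11/4) = 99
627/4 ≥ 99 so v_max reached
t_a = (33/2)/(11/4) = 6; v_peak = 33/2
d_cruise = 627/4 − 99 = 231/4; t_c = (231/4)/(33/2) = 7/2
T = 2·6 + 7/2 = 31/2

t_a=6 t_c=7/2 v_peak=33/2 T=31/2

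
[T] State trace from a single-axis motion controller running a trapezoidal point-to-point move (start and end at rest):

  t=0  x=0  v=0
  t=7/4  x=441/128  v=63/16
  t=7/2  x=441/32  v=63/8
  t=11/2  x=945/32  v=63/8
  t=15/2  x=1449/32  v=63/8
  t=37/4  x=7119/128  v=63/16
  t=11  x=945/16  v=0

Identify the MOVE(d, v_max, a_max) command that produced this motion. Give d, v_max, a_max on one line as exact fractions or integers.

final state: t=11, x=945/16, v=0 → d = 945/16
a_max = (63/16−0)/(7/4−0) = 9/4
max v = 63/8 over t∈[7/2,15/2] → v_max = 63/8
check: 63/8·(7/2+4) = 945/16 ✓

d=945/16 v_max=63/8 a_max=9/4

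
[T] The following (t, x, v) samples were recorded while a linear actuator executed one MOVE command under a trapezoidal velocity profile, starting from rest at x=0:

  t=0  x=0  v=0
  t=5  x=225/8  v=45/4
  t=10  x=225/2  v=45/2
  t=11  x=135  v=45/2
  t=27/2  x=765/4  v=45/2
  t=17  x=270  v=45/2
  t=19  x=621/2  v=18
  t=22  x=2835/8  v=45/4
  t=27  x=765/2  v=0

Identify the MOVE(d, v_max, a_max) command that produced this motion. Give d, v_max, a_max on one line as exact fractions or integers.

d=765/2 v_max=45/2 a_max=9/4

final state: t=27, x=765/2, v=0 → d = 765/2
a_max = (45/4−0)/(5−0) = 9/4
max v = 45/2 over t∈[10,17] → v_max = 45/2
check: 45/2·(10+7) = 765/2 ✓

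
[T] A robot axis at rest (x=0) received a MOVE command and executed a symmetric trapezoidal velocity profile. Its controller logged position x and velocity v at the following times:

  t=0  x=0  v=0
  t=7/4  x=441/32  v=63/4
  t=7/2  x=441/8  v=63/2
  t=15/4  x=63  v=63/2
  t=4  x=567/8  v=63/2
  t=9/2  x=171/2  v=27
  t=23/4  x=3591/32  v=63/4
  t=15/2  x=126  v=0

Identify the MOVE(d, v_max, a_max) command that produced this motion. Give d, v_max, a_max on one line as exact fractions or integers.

final state: t=15/2, x=126, v=0 → d = 126
a_max = (63/4−0)/(7/4−0) = 9
max v = 63/2 over t∈[7/2,4] → v_max = 63/2
check: 63/2·(7/2+1/2) = 126 ✓

d=126 v_max=63/2 a_max=9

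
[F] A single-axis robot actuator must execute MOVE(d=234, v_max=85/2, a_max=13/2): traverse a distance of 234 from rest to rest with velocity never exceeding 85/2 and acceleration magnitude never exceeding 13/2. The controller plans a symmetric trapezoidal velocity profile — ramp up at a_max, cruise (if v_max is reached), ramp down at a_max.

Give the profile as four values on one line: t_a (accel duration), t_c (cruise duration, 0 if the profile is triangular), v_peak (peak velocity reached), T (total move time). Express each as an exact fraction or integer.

t_a=6 t_c=0 v_peak=39 T=12

v_max²/a_max = (85/2)²/(13/2) = 7225/26
234 < 7225/26 ⇒ no cruise
v_peak = √(234·13/2) = √1521 = 39
t_a = 39/(13/2) = 6; t_c = 0
T = 2·6 = 12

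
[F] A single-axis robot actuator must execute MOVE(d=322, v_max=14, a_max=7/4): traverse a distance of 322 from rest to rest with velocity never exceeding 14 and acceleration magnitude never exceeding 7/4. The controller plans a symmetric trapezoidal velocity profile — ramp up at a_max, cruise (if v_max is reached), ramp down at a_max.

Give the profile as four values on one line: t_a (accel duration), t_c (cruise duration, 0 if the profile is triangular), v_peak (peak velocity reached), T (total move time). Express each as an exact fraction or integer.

t_a=8 t_c=15 v_peak=14 T=31

(v_max)²/a_max = 14²/(7/4) = 112
322 ≥ 112 so v_max reached
t_a = 14/(7/4) = 8; v_peak = 14
d_cruise = 322 − 112 = 210; t_c = 210/14 = 15
T = 2·8 + 15 = 31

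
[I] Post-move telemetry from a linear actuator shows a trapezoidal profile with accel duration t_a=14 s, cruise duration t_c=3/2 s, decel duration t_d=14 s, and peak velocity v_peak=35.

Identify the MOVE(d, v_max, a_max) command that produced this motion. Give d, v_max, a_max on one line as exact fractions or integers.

d=1085/2 v_max=35 a_max=5/2

a_max = 35/14 = 5/2
d_a = ½·35·14 = 245; d_c = 35·3/2 = 105/2
d = 2·245 + 105/2 = 1085/2
t_c = 3/2 > 0 → v_max = v_peak = 35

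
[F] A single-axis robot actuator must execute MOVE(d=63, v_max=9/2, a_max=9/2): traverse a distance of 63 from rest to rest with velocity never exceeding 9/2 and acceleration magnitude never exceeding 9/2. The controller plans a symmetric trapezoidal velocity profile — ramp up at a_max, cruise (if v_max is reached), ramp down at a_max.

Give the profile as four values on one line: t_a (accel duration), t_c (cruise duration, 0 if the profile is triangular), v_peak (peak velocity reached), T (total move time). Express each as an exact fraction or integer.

t_a=1 t_c=13 v_peak=9/2 T=15

v_max²/a_max = (9/2)²/(9/2) = 9/2
63 ≥ 9/2 so v_max reached
t_a = (9/2)/(9/2) = 1; v_peak = 9/2
d_cruise = 63 − 9/2 = 117/2; t_c = (117/2)/(9/2) = 13
T = 2·1 + 13 = 15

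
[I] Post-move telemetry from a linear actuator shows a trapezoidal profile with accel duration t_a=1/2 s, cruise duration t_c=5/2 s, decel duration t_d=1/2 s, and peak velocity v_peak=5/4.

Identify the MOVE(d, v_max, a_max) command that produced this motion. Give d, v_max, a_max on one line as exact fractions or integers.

d=15/4 v_max=5/4 a_max=5/2

a_max = (5/4)/(1/2) = 5/2
d_a = ½·5/4·1/2 = 5/16; d_c = 5/4·5/2 = 25/8
d = 2·5/16 + 25/8 = 15/4
t_c = 5/2 > 0 → v_max = v_peak = 5/4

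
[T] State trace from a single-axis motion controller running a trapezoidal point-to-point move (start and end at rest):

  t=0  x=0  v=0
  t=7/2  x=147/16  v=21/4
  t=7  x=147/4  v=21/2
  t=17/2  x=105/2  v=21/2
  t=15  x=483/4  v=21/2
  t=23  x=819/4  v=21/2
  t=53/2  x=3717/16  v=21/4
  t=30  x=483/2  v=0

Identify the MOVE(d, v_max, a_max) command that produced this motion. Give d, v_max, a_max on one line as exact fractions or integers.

final state: t=30, x=483/2, v=0 → d = 483/2
a_max = (21/4−0)/(7/2−0) = 3/2
max v = 21/2 over t∈[7,23] → v_max = 21/2
check: 21/2·(7+16) = 483/2 ✓

d=483/2 v_max=21/2 a_max=3/2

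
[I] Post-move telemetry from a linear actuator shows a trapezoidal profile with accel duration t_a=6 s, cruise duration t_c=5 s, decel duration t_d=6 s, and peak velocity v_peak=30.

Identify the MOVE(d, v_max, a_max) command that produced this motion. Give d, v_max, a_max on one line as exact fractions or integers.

a_max = 30/6 = 5
d_a = ½·30·6 = 90; d_c = 30·5 = 150
d = 2·90 + 150 = 330
t_c = 5 > 0 so v_max = 30

d=330 v_max=30 a_max=5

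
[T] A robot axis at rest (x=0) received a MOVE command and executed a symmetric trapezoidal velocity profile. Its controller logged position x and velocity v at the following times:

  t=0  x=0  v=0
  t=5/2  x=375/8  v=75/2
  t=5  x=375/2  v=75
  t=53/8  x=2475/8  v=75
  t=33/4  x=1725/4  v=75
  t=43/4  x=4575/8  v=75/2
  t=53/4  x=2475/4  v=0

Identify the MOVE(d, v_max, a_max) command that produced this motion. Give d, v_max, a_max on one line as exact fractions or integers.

final state: t=53/4, x=2475/4, v=0 → d = 2475/4
a_max = (75/2−0)/(5/2−0) = 15
max v = 75 over t∈[5,33/4] → v_max = 75
check: 75·(5+13/4) = 2475/4 ✓

d=2475/4 v_max=75 a_max=15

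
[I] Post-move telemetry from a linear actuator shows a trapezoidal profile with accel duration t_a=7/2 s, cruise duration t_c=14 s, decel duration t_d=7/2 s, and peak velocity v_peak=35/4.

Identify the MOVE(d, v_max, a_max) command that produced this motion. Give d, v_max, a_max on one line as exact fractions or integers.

d=1225/8 v_max=35/4 a_max=5/2

a_max = (35/4)/(7/2) = 5/2
d_a = ½·35/4·7/2 = 245/16; d_c = 35/4·14 = 245/2
d = 2·245/16 + 245/2 = 1225/8
t_c = 14 > 0 ⇒ limit active, v_max = 35/4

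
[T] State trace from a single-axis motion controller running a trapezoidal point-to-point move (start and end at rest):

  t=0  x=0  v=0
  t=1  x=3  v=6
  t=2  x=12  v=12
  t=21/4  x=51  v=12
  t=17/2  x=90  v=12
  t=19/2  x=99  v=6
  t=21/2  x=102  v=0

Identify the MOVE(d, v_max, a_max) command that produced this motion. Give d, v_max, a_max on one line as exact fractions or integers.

final state: t=21/2, x=102, v=0 → d = 102
a_max = (6−0)/(1−0) = 6
max v = 12 over t∈[2,17/2] → v_max = 12
check: 12·(2+13/2) = 102 ✓

d=102 v_max=12 a_max=6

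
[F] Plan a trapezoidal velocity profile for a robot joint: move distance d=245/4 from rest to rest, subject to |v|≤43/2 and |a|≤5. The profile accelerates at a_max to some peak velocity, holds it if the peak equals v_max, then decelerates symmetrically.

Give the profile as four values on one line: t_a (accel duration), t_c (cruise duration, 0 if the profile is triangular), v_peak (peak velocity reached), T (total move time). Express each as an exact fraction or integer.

v_max²/a_max = (43/2)²/5 = 1849/20
245/4 < 1849/20 → triangular
v_peak = √(245/4·5) = √(1225/4) = 35/2
t_a = (35/2)/5 = 7/2; t_c = 0
T = 2·7/2 = 7

t_a=7/2 t_c=0 v_peak=35/2 T=7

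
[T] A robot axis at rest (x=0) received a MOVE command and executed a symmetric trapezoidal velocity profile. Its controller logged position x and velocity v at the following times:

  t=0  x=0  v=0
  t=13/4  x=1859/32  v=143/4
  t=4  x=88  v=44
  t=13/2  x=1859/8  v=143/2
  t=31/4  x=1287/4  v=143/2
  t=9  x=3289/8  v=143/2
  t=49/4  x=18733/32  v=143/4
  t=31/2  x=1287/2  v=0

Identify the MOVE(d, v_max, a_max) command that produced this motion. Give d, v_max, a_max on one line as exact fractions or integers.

d=1287/2 v_max=143/2 a_max=11

final state: t=31/2, x=1287/2, v=0 → d = 1287/2
a_max = (143/4−0)/(13/4−0) = 11
max v = 143/2 over t∈[13/2,9] → v_max = 143/2
check: 143/2·(13/2+5/2) = 1287/2 ✓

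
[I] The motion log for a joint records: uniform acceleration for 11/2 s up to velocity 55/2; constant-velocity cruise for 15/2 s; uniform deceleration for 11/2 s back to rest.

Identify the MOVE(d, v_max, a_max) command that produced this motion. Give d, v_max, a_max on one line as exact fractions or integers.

d=715/2 v_max=55/2 a_max=5

a_max = (55/2)/(11/2) = 5
d_a = ½·55/2·11/2 = 605/8; d_c = 55/2·15/2 = 825/4
d = 2·605/8 + 825/4 = 715/2
t_c = 15/2 > 0 ⇒ limit active, v_max = 55/2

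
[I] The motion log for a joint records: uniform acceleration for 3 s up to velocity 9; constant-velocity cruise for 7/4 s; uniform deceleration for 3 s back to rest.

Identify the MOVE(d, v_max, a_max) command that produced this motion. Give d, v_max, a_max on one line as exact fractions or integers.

d=171/4 v_max=9 a_max=3

a_max = 9/3 = 3
d_a = ½·9·3 = 27/2; d_c = 9·7/4 = 63/4
d = 2·27/2 + 63/4 = 171/4
t_c = 7/4 > 0 → v_max = v_peak = 9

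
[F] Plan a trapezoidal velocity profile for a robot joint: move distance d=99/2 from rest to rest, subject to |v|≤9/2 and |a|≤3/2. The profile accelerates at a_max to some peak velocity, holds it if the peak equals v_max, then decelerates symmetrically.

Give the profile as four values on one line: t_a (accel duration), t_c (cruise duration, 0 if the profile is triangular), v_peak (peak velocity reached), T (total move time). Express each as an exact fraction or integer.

(v_max)²/a_max = (9/2)²/(3/2) = 27/2
99/2 ≥ 27/2 so v_max reached
t_a = (9/2)/(3/2) = 3; v_peak = 9/2
d_cruise = 99/2 − 27/2 = 36; t_c = 36/(9/2) = 8
T = 2·3 + 8 = 14

t_a=3 t_c=8 v_peak=9/2 T=14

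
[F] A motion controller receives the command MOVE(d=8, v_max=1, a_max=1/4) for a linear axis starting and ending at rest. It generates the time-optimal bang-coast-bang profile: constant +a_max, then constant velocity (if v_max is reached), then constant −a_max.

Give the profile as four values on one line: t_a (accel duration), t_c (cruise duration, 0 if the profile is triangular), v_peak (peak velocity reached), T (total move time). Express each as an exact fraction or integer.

t_a=4 t_c=4 v_peak=1 T=12

vₘ²/aₘ = 1²/(1/4) = 4
8 ≥ 4 ⇒ cruise phase
t_a = 1/(1/4) = 4; v_peak = 1
d_cruise = 8 − 4 = 4; t_c = 4/1 = 4
T = 2·4 + 4 = 12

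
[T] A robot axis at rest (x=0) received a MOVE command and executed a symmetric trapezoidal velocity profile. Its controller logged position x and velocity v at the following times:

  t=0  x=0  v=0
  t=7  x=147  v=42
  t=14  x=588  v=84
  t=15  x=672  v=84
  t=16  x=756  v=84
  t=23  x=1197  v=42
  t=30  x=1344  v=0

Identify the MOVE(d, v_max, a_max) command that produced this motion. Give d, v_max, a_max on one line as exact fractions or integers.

final state: t=30, x=1344, v=0 → d = 1344
a_max = (42−0)/(7−0) = 6
max v = 84 over t∈[14,16] → v_max = 84
check: 84·(14+2) = 1344 ✓

d=1344 v_max=84 a_max=6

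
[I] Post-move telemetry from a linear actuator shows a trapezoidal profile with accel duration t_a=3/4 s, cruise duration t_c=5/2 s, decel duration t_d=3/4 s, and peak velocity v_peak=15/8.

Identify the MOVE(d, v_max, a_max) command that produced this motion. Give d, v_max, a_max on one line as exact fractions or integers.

a_max = (15/8)/(3/4) = 5/2
d_a = ½·15/8·3/4 = 45/64; d_c = 15/8·5/2 = 75/16
d = 2·45/64 + 75/16 = 195/32
t_c = 5/2 > 0 so v_max = 15/8

d=195/32 v_max=15/8 a_max=5/2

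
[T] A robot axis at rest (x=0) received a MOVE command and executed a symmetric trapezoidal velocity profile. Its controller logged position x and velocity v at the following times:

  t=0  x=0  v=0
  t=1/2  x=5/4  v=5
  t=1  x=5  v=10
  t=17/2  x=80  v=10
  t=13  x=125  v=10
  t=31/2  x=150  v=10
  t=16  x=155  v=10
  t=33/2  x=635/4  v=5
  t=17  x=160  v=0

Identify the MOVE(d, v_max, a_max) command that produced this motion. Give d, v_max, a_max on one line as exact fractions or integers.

final state: t=17, x=160, v=0 → d = 160
a_max = (5−0)/(1/2−0) = 10
max v = 10 over t∈[1,16] → v_max = 10
check: 10·(1+15) = 160 ✓

d=160 v_max=10 a_max=10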